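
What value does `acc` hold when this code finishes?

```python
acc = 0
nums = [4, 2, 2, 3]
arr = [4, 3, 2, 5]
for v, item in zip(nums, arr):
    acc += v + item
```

Let's trace through this code step by step.

Initialize: acc = 0
Initialize: nums = [4, 2, 2, 3]
Initialize: arr = [4, 3, 2, 5]
Entering loop: for v, item in zip(nums, arr):

After execution: acc = 25
25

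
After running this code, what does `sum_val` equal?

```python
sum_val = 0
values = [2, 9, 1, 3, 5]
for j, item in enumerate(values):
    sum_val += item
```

Let's trace through this code step by step.

Initialize: sum_val = 0
Initialize: values = [2, 9, 1, 3, 5]
Entering loop: for j, item in enumerate(values):

After execution: sum_val = 20
20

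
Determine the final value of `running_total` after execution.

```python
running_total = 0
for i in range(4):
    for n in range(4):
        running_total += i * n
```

Let's trace through this code step by step.

Initialize: running_total = 0
Entering loop: for i in range(4):

After execution: running_total = 36
36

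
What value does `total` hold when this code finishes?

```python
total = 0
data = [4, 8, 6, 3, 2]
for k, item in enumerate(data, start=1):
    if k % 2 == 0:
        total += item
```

Let's trace through this code step by step.

Initialize: total = 0
Initialize: data = [4, 8, 6, 3, 2]
Entering loop: for k, item in enumerate(data, start=1):

After execution: total = 11
11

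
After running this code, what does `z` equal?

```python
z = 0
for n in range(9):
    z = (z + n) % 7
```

Let's trace through this code step by step.

Initialize: z = 0
Entering loop: for n in range(9):

After execution: z = 1
1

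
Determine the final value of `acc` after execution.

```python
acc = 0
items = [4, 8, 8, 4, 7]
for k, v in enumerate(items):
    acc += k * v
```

Let's trace through this code step by step.

Initialize: acc = 0
Initialize: items = [4, 8, 8, 4, 7]
Entering loop: for k, v in enumerate(items):

After execution: acc = 64
64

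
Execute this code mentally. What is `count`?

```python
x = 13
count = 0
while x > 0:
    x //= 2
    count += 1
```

Let's trace through this code step by step.

Initialize: x = 13
Initialize: count = 0
Entering loop: while x > 0:

After execution: count = 4
4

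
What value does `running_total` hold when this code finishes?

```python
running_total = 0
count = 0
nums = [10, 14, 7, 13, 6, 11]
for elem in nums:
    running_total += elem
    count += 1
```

Let's trace through this code step by step.

Initialize: running_total = 0
Initialize: count = 0
Initialize: nums = [10, 14, 7, 13, 6, 11]
Entering loop: for elem in nums:

After execution: running_total = 61
61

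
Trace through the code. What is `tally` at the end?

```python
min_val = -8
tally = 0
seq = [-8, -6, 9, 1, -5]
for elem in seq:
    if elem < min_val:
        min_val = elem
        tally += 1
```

Let's trace through this code step by step.

Initialize: min_val = -8
Initialize: tally = 0
Initialize: seq = [-8, -6, 9, 1, -5]
Entering loop: for elem in seq:

After execution: tally = 0
0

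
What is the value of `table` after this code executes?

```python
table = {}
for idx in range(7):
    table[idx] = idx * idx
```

Let's trace through this code step by step.

Initialize: table = {}
Entering loop: for idx in range(7):

After execution: table = {0: 0, 1: 1, 2: 4, 3: 9, 4: 16, 5: 25, 6: 36}
{0: 0, 1: 1, 2: 4, 3: 9, 4: 16, 5: 25, 6: 36}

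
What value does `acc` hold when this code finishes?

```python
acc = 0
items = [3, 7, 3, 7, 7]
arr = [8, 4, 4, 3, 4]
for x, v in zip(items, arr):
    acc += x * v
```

Let's trace through this code step by step.

Initialize: acc = 0
Initialize: items = [3, 7, 3, 7, 7]
Initialize: arr = [8, 4, 4, 3, 4]
Entering loop: for x, v in zip(items, arr):

After execution: acc = 113
113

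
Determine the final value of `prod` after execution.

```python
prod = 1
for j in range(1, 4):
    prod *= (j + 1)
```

Let's trace through this code step by step.

Initialize: prod = 1
Entering loop: for j in range(1, 4):

After execution: prod = 24
24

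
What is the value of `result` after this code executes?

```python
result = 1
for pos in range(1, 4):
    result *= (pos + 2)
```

Let's trace through this code step by step.

Initialize: result = 1
Entering loop: for pos in range(1, 4):

After execution: result = 60
60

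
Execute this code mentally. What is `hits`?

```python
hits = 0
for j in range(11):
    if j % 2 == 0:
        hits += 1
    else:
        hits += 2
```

Let's trace through this code step by step.

Initialize: hits = 0
Entering loop: for j in range(11):

After execution: hits = 16
16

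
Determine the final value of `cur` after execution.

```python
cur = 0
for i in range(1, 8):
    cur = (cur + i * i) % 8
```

Let's trace through this code step by step.

Initialize: cur = 0
Entering loop: for i in range(1, 8):

After execution: cur = 4
4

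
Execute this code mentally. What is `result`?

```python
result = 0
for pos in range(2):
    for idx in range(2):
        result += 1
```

Let's trace through this code step by step.

Initialize: result = 0
Entering loop: for pos in range(2):

After execution: result = 4
4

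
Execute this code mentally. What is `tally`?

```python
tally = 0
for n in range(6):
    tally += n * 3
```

Let's trace through this code step by step.

Initialize: tally = 0
Entering loop: for n in range(6):

After execution: tally = 45
45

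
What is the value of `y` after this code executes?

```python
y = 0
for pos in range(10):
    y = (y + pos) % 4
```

Let's trace through this code step by step.

Initialize: y = 0
Entering loop: for pos in range(10):

After execution: y = 1
1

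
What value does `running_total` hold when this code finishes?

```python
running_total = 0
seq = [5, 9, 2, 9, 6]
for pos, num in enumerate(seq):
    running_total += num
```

Let's trace through this code step by step.

Initialize: running_total = 0
Initialize: seq = [5, 9, 2, 9, 6]
Entering loop: for pos, num in enumerate(seq):

After execution: running_total = 31
31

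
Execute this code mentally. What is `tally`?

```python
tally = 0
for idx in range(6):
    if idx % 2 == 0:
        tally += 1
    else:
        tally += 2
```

Let's trace through this code step by step.

Initialize: tally = 0
Entering loop: for idx in range(6):

After execution: tally = 9
9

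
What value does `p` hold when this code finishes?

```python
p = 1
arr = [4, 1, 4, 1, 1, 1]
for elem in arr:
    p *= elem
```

Let's trace through this code step by step.

Initialize: p = 1
Initialize: arr = [4, 1, 4, 1, 1, 1]
Entering loop: for elem in arr:

After execution: p = 16
16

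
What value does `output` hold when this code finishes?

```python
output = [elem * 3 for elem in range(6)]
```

Let's trace through this code step by step.

Initialize: output = [elem * 3 for elem in range(6)]

After execution: output = [0, 3, 6, 9, 12, 15]
[0, 3, 6, 9, 12, 15]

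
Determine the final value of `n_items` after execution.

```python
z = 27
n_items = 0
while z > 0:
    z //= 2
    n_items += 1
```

Let's trace through this code step by step.

Initialize: z = 27
Initialize: n_items = 0
Entering loop: while z > 0:

After execution: n_items = 5
5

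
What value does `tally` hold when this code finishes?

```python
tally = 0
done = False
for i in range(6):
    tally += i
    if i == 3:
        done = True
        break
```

Let's trace through this code step by step.

Initialize: tally = 0
Initialize: done = False
Entering loop: for i in range(6):

After execution: tally = 6
6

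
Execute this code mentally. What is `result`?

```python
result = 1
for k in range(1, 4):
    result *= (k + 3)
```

Let's trace through this code step by step.

Initialize: result = 1
Entering loop: for k in range(1, 4):

After execution: result = 120
120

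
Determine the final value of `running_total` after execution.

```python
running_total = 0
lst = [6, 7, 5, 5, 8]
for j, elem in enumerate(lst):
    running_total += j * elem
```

Let's trace through this code step by step.

Initialize: running_total = 0
Initialize: lst = [6, 7, 5, 5, 8]
Entering loop: for j, elem in enumerate(lst):

After execution: running_total = 64
64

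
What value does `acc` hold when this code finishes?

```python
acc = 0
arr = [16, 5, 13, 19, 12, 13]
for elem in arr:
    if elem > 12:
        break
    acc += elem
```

Let's trace through this code step by step.

Initialize: acc = 0
Initialize: arr = [16, 5, 13, 19, 12, 13]
Entering loop: for elem in arr:

After execution: acc = 0
0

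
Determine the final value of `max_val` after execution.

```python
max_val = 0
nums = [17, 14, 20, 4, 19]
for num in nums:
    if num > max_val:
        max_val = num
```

Let's trace through this code step by step.

Initialize: max_val = 0
Initialize: nums = [17, 14, 20, 4, 19]
Entering loop: for num in nums:

After execution: max_val = 20
20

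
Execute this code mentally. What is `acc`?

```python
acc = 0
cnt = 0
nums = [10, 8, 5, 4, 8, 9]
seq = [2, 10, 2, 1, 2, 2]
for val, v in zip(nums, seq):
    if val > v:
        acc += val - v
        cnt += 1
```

Let's trace through this code step by step.

Initialize: acc = 0
Initialize: cnt = 0
Initialize: nums = [10, 8, 5, 4, 8, 9]
Initialize: seq = [2, 10, 2, 1, 2, 2]
Entering loop: for val, v in zip(nums, seq):

After execution: acc = 27
27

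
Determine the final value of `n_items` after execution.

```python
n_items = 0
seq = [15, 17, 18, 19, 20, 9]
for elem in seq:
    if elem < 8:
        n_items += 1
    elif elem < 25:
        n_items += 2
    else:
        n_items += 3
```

Let's trace through this code step by step.

Initialize: n_items = 0
Initialize: seq = [15, 17, 18, 19, 20, 9]
Entering loop: for elem in seq:

After execution: n_items = 12
12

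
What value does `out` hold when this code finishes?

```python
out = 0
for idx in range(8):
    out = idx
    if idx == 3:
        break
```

Let's trace through this code step by step.

Initialize: out = 0
Entering loop: for idx in range(8):

After execution: out = 3
3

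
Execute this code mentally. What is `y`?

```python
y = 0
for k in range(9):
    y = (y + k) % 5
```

Let's trace through this code step by step.

Initialize: y = 0
Entering loop: for k in range(9):

After execution: y = 1
1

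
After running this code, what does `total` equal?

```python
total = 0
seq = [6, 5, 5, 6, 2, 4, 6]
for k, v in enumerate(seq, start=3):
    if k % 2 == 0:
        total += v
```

Let's trace through this code step by step.

Initialize: total = 0
Initialize: seq = [6, 5, 5, 6, 2, 4, 6]
Entering loop: for k, v in enumerate(seq, start=3):

After execution: total = 15
15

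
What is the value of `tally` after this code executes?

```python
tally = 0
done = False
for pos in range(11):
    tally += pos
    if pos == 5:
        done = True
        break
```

Let's trace through this code step by step.

Initialize: tally = 0
Initialize: done = False
Entering loop: for pos in range(11):

After execution: tally = 15
15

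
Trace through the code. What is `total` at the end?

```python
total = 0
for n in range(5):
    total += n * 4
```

Let's trace through this code step by step.

Initialize: total = 0
Entering loop: for n in range(5):

After execution: total = 40
40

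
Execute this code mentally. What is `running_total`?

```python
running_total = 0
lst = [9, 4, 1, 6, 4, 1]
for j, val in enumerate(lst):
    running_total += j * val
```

Let's trace through this code step by step.

Initialize: running_total = 0
Initialize: lst = [9, 4, 1, 6, 4, 1]
Entering loop: for j, val in enumerate(lst):

After execution: running_total = 45
45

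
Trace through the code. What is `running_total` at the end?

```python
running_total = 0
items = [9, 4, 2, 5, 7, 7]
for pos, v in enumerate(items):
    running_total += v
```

Let's trace through this code step by step.

Initialize: running_total = 0
Initialize: items = [9, 4, 2, 5, 7, 7]
Entering loop: for pos, v in enumerate(items):

After execution: running_total = 34
34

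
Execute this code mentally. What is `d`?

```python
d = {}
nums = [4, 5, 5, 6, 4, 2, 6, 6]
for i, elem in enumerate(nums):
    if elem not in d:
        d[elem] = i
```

Let's trace through this code step by step.

Initialize: d = {}
Initialize: nums = [4, 5, 5, 6, 4, 2, 6, 6]
Entering loop: for i, elem in enumerate(nums):

After execution: d = {4: 0, 5: 1, 6: 3, 2: 5}
{4: 0, 5: 1, 6: 3, 2: 5}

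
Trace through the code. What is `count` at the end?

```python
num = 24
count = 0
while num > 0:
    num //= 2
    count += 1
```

Let's trace through this code step by step.

Initialize: num = 24
Initialize: count = 0
Entering loop: while num > 0:

After execution: count = 5
5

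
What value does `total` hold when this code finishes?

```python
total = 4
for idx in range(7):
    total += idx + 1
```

Let's trace through this code step by step.

Initialize: total = 4
Entering loop: for idx in range(7):

After execution: total = 32
32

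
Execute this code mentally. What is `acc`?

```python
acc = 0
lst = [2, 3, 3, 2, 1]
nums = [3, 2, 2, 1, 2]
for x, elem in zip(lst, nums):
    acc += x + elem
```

Let's trace through this code step by step.

Initialize: acc = 0
Initialize: lst = [2, 3, 3, 2, 1]
Initialize: nums = [3, 2, 2, 1, 2]
Entering loop: for x, elem in zip(lst, nums):

After execution: acc = 21
21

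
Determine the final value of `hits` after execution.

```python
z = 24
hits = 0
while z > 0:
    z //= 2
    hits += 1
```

Let's trace through this code step by step.

Initialize: z = 24
Initialize: hits = 0
Entering loop: while z > 0:

After execution: hits = 5
5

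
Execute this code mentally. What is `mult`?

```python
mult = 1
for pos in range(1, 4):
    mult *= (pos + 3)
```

Let's trace through this code step by step.

Initialize: mult = 1
Entering loop: for pos in range(1, 4):

After execution: mult = 120
120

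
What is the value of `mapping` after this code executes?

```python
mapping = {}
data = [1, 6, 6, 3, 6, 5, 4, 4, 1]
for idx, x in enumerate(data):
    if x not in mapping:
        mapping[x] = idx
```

Let's trace through this code step by step.

Initialize: mapping = {}
Initialize: data = [1, 6, 6, 3, 6, 5, 4, 4, 1]
Entering loop: for idx, x in enumerate(data):

After execution: mapping = {1: 0, 6: 1, 3: 3, 5: 5, 4: 6}
{1: 0, 6: 1, 3: 3, 5: 5, 4: 6}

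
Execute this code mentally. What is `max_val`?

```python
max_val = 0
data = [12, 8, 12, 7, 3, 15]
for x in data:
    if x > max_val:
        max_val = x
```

Let's trace through this code step by step.

Initialize: max_val = 0
Initialize: data = [12, 8, 12, 7, 3, 15]
Entering loop: for x in data:

After execution: max_val = 15
15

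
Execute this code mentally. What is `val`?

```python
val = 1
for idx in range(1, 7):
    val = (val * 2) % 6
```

Let's trace through this code step by step.

Initialize: val = 1
Entering loop: for idx in range(1, 7):

After execution: val = 4
4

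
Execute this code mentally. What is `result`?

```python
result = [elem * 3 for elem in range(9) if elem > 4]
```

Let's trace through this code step by step.

Initialize: result = [elem * 3 for elem in range(9) if elem > 4]

After execution: result = [15, 18, 21, 24]
[15, 18, 21, 24]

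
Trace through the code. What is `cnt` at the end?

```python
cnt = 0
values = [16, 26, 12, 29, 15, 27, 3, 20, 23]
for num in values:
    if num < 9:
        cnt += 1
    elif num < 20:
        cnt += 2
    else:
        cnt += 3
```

Let's trace through this code step by step.

Initialize: cnt = 0
Initialize: values = [16, 26, 12, 29, 15, 27, 3, 20, 23]
Entering loop: for num in values:

After execution: cnt = 22
22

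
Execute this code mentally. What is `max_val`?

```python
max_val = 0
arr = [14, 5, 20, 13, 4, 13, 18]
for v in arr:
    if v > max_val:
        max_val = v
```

Let's trace through this code step by step.

Initialize: max_val = 0
Initialize: arr = [14, 5, 20, 13, 4, 13, 18]
Entering loop: for v in arr:

After execution: max_val = 20
20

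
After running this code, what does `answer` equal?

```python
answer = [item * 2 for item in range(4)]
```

Let's trace through this code step by step.

Initialize: answer = [item * 2 for item in range(4)]

After execution: answer = [0, 2, 4, 6]
[0, 2, 4, 6]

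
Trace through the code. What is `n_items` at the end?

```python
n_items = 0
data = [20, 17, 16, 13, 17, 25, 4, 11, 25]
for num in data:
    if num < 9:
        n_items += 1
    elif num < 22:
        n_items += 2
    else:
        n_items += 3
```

Let's trace through this code step by step.

Initialize: n_items = 0
Initialize: data = [20, 17, 16, 13, 17, 25, 4, 11, 25]
Entering loop: for num in data:

After execution: n_items = 19
19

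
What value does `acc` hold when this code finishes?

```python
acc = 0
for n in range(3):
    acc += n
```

Let's trace through this code step by step.

Initialize: acc = 0
Entering loop: for n in range(3):

After execution: acc = 3
3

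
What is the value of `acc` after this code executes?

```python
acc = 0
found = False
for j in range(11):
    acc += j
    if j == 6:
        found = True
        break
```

Let's trace through this code step by step.

Initialize: acc = 0
Initialize: found = False
Entering loop: for j in range(11):

After execution: acc = 21
21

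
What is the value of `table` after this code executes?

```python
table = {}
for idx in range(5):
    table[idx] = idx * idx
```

Let's trace through this code step by step.

Initialize: table = {}
Entering loop: for idx in range(5):

After execution: table = {0: 0, 1: 1, 2: 4, 3: 9, 4: 16}
{0: 0, 1: 1, 2: 4, 3: 9, 4: 16}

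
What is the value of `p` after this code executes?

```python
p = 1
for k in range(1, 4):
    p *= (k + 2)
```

Let's trace through this code step by step.

Initialize: p = 1
Entering loop: for k in range(1, 4):

After execution: p = 60
60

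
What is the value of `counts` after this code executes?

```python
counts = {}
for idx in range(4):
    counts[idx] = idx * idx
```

Let's trace through this code step by step.

Initialize: counts = {}
Entering loop: for idx in range(4):

After execution: counts = {0: 0, 1: 1, 2: 4, 3: 9}
{0: 0, 1: 1, 2: 4, 3: 9}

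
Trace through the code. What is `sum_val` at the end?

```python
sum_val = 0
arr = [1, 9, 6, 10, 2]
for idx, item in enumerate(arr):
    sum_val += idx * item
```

Let's trace through this code step by step.

Initialize: sum_val = 0
Initialize: arr = [1, 9, 6, 10, 2]
Entering loop: for idx, item in enumerate(arr):

After execution: sum_val = 59
59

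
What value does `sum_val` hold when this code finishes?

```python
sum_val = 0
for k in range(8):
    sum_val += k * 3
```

Let's trace through this code step by step.

Initialize: sum_val = 0
Entering loop: for k in range(8):

After execution: sum_val = 84
84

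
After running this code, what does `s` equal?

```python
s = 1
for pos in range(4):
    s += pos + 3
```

Let's trace through this code step by step.

Initialize: s = 1
Entering loop: for pos in range(4):

After execution: s = 19
19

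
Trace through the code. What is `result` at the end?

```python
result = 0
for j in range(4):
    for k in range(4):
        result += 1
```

Let's trace through this code step by step.

Initialize: result = 0
Entering loop: for j in range(4):

After execution: result = 16
16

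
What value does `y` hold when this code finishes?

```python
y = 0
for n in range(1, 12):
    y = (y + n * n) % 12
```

Let's trace through this code step by step.

Initialize: y = 0
Entering loop: for n in range(1, 12):

After execution: y = 2
2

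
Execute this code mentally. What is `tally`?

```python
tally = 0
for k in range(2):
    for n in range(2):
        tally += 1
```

Let's trace through this code step by step.

Initialize: tally = 0
Entering loop: for k in range(2):

After execution: tally = 4
4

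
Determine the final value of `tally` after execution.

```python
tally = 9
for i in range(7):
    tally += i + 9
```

Let's trace through this code step by step.

Initialize: tally = 9
Entering loop: for i in range(7):

After execution: tally = 93
93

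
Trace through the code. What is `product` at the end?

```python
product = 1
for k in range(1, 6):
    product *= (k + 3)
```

Let's trace through this code step by step.

Initialize: product = 1
Entering loop: for k in range(1, 6):

After execution: product = 6720
6720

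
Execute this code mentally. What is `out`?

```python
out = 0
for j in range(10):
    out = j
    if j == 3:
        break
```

Let's trace through this code step by step.

Initialize: out = 0
Entering loop: for j in range(10):

After execution: out = 3
3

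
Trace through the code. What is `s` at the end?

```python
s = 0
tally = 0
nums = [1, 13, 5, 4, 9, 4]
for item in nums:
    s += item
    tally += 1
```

Let's trace through this code step by step.

Initialize: s = 0
Initialize: tally = 0
Initialize: nums = [1, 13, 5, 4, 9, 4]
Entering loop: for item in nums:

After execution: s = 36
36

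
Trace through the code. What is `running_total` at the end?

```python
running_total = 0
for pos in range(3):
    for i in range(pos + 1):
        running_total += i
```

Let's trace through this code step by step.

Initialize: running_total = 0
Entering loop: for pos in range(3):

After execution: running_total = 4
4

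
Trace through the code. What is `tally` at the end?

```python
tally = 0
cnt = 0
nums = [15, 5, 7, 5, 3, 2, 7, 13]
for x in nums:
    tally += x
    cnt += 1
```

Let's trace through this code step by step.

Initialize: tally = 0
Initialize: cnt = 0
Initialize: nums = [15, 5, 7, 5, 3, 2, 7, 13]
Entering loop: for x in nums:

After execution: tally = 57
57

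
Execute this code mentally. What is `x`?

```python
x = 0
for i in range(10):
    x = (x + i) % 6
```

Let's trace through this code step by step.

Initialize: x = 0
Entering loop: for i in range(10):

After execution: x = 3
3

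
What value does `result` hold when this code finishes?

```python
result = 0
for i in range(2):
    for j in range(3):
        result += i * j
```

Let's trace through this code step by step.

Initialize: result = 0
Entering loop: for i in range(2):

After execution: result = 3
3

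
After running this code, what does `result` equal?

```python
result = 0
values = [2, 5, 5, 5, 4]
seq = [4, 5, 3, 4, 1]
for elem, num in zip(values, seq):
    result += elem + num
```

Let's trace through this code step by step.

Initialize: result = 0
Initialize: values = [2, 5, 5, 5, 4]
Initialize: seq = [4, 5, 3, 4, 1]
Entering loop: for elem, num in zip(values, seq):

After execution: result = 38
38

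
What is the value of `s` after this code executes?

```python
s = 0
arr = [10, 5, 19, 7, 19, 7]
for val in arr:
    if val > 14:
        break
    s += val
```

Let's trace through this code step by step.

Initialize: s = 0
Initialize: arr = [10, 5, 19, 7, 19, 7]
Entering loop: for val in arr:

After execution: s = 15
15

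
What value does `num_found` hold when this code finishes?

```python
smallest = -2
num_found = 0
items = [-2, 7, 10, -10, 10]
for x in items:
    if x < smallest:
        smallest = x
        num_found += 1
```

Let's trace through this code step by step.

Initialize: smallest = -2
Initialize: num_found = 0
Initialize: items = [-2, 7, 10, -10, 10]
Entering loop: for x in items:

After execution: num_found = 1
1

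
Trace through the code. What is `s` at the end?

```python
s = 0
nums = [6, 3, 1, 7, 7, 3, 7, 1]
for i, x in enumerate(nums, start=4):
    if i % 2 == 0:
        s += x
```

Let's trace through this code step by step.

Initialize: s = 0
Initialize: nums = [6, 3, 1, 7, 7, 3, 7, 1]
Entering loop: for i, x in enumerate(nums, start=4):

After execution: s = 21
21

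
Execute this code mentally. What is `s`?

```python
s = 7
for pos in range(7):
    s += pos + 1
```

Let's trace through this code step by step.

Initialize: s = 7
Entering loop: for pos in range(7):

After execution: s = 35
35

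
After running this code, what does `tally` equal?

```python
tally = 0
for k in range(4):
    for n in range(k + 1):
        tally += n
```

Let's trace through this code step by step.

Initialize: tally = 0
Entering loop: for k in range(4):

After execution: tally = 10
10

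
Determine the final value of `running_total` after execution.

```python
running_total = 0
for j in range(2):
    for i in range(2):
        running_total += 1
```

Let's trace through this code step by step.

Initialize: running_total = 0
Entering loop: for j in range(2):

After execution: running_total = 4
4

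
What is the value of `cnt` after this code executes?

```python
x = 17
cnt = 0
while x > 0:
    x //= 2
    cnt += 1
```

Let's trace through this code step by step.

Initialize: x = 17
Initialize: cnt = 0
Entering loop: while x > 0:

After execution: cnt = 5
5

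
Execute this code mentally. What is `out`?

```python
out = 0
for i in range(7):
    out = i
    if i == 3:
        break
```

Let's trace through this code step by step.

Initialize: out = 0
Entering loop: for i in range(7):

After execution: out = 3
3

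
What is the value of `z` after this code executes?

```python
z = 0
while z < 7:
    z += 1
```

Let's trace through this code step by step.

Initialize: z = 0
Entering loop: while z < 7:

After execution: z = 7
7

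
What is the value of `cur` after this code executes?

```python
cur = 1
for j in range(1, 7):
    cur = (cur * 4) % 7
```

Let's trace through this code step by step.

Initialize: cur = 1
Entering loop: for j in range(1, 7):

After execution: cur = 1
1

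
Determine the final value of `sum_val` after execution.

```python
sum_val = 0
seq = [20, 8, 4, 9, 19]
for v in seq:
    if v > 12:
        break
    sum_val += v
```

Let's trace through this code step by step.

Initialize: sum_val = 0
Initialize: seq = [20, 8, 4, 9, 19]
Entering loop: for v in seq:

After execution: sum_val = 0
0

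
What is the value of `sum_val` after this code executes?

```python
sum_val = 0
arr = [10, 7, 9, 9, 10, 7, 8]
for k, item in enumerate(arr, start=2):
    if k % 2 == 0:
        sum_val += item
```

Let's trace through this code step by step.

Initialize: sum_val = 0
Initialize: arr = [10, 7, 9, 9, 10, 7, 8]
Entering loop: for k, item in enumerate(arr, start=2):

After execution: sum_val = 37
37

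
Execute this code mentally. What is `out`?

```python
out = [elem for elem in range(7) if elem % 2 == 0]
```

Let's trace through this code step by step.

Initialize: out = [elem for elem in range(7) if elem % 2 == 0]

After execution: out = [0, 2, 4, 6]
[0, 2, 4, 6]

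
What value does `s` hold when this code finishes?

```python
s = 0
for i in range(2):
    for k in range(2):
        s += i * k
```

Let's trace through this code step by step.

Initialize: s = 0
Entering loop: for i in range(2):

After execution: s = 1
1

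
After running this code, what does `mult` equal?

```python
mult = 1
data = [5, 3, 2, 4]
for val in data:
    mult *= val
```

Let's trace through this code step by step.

Initialize: mult = 1
Initialize: data = [5, 3, 2, 4]
Entering loop: for val in data:

After execution: mult = 120
120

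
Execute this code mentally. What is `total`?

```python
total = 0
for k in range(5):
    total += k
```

Let's trace through this code step by step.

Initialize: total = 0
Entering loop: for k in range(5):

After execution: total = 10
10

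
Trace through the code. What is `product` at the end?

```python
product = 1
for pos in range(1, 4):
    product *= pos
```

Let's trace through this code step by step.

Initialize: product = 1
Entering loop: for pos in range(1, 4):

After execution: product = 6
6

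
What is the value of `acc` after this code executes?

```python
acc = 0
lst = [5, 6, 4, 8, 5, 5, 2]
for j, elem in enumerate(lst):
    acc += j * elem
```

Let's trace through this code step by step.

Initialize: acc = 0
Initialize: lst = [5, 6, 4, 8, 5, 5, 2]
Entering loop: for j, elem in enumerate(lst):

After execution: acc = 95
95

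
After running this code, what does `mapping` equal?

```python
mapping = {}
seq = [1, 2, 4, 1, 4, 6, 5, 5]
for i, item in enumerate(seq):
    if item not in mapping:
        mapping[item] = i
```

Let's trace through this code step by step.

Initialize: mapping = {}
Initialize: seq = [1, 2, 4, 1, 4, 6, 5, 5]
Entering loop: for i, item in enumerate(seq):

After execution: mapping = {1: 0, 2: 1, 4: 2, 6: 5, 5: 6}
{1: 0, 2: 1, 4: 2, 6: 5, 5: 6}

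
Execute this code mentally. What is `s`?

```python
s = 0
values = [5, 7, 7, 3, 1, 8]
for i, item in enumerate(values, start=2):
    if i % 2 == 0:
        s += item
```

Let's trace through this code step by step.

Initialize: s = 0
Initialize: values = [5, 7, 7, 3, 1, 8]
Entering loop: for i, item in enumerate(values, start=2):

After execution: s = 13
13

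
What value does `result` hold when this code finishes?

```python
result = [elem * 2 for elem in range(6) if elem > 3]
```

Let's trace through this code step by step.

Initialize: result = [elem * 2 for elem in range(6) if elem > 3]

After execution: result = [8, 10]
[8, 10]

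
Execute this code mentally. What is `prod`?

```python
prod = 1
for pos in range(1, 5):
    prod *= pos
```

Let's trace through this code step by step.

Initialize: prod = 1
Entering loop: for pos in range(1, 5):

After execution: prod = 24
24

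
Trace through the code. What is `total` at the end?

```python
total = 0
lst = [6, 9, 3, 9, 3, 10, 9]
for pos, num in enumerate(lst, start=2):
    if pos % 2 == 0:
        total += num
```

Let's trace through this code step by step.

Initialize: total = 0
Initialize: lst = [6, 9, 3, 9, 3, 10, 9]
Entering loop: for pos, num in enumerate(lst, start=2):

After execution: total = 21
21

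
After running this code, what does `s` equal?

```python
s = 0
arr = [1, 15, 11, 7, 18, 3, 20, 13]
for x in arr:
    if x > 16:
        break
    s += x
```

Let's trace through this code step by step.

Initialize: s = 0
Initialize: arr = [1, 15, 11, 7, 18, 3, 20, 13]
Entering loop: for x in arr:

After execution: s = 34
34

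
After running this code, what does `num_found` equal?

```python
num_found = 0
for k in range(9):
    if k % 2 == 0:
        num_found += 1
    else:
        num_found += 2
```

Let's trace through this code step by step.

Initialize: num_found = 0
Entering loop: for k in range(9):

After execution: num_found = 13
13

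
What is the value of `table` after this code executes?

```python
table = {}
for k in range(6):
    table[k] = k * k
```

Let's trace through this code step by step.

Initialize: table = {}
Entering loop: for k in range(6):

After execution: table = {0: 0, 1: 1, 2: 4, 3: 9, 4: 16, 5: 25}
{0: 0, 1: 1, 2: 4, 3: 9, 4: 16, 5: 25}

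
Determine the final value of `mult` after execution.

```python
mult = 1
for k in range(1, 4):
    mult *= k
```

Let's trace through this code step by step.

Initialize: mult = 1
Entering loop: for k in range(1, 4):

After execution: mult = 6
6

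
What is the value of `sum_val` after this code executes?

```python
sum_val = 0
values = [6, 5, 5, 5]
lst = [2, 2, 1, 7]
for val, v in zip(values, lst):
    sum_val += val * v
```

Let's trace through this code step by step.

Initialize: sum_val = 0
Initialize: values = [6, 5, 5, 5]
Initialize: lst = [2, 2, 1, 7]
Entering loop: for val, v in zip(values, lst):

After execution: sum_val = 62
62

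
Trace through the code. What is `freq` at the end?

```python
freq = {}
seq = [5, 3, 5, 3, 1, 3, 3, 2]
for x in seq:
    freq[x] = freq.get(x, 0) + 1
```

Let's trace through this code step by step.

Initialize: freq = {}
Initialize: seq = [5, 3, 5, 3, 1, 3, 3, 2]
Entering loop: for x in seq:

After execution: freq = {5: 2, 3: 4, 1: 1, 2: 1}
{5: 2, 3: 4, 1: 1, 2: 1}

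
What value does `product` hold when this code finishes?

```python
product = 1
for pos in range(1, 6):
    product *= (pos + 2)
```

Let's trace through this code step by step.

Initialize: product = 1
Entering loop: for pos in range(1, 6):

After execution: product = 2520
2520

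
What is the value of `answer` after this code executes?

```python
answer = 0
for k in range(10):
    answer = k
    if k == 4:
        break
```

Let's trace through this code step by step.

Initialize: answer = 0
Entering loop: for k in range(10):

After execution: answer = 4
4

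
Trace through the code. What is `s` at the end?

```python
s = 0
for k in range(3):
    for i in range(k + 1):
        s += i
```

Let's trace through this code step by step.

Initialize: s = 0
Entering loop: for k in range(3):

After execution: s = 4
4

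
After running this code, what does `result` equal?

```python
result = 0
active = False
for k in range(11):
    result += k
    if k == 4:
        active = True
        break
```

Let's trace through this code step by step.

Initialize: result = 0
Initialize: active = False
Entering loop: for k in range(11):

After execution: result = 10
10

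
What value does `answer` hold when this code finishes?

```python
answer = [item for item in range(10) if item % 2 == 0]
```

Let's trace through this code step by step.

Initialize: answer = [item for item in range(10) if item % 2 == 0]

After execution: answer = [0, 2, 4, 6, 8]
[0, 2, 4, 6, 8]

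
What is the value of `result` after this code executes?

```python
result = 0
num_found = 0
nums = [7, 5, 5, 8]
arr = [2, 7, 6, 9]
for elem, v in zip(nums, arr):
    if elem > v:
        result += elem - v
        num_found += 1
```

Let's trace through this code step by step.

Initialize: result = 0
Initialize: num_found = 0
Initialize: nums = [7, 5, 5, 8]
Initialize: arr = [2, 7, 6, 9]
Entering loop: for elem, v in zip(nums, arr):

After execution: result = 5
5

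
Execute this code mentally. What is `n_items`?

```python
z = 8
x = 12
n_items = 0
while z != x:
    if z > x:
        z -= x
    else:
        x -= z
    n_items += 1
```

Let's trace through this code step by step.

Initialize: z = 8
Initialize: x = 12
Initialize: n_items = 0
Entering loop: while z != x:

After execution: n_items = 2
2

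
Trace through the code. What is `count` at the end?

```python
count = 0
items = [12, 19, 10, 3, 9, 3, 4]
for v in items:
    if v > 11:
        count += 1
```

Let's trace through this code step by step.

Initialize: count = 0
Initialize: items = [12, 19, 10, 3, 9, 3, 4]
Entering loop: for v in items:

After execution: count = 2
2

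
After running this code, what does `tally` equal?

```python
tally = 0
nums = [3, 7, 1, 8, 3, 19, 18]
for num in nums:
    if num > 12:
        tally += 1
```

Let's trace through this code step by step.

Initialize: tally = 0
Initialize: nums = [3, 7, 1, 8, 3, 19, 18]
Entering loop: for num in nums:

After execution: tally = 2
2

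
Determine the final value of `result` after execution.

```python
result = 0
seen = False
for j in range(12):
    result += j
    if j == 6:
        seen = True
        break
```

Let's trace through this code step by step.

Initialize: result = 0
Initialize: seen = False
Entering loop: for j in range(12):

After execution: result = 21
21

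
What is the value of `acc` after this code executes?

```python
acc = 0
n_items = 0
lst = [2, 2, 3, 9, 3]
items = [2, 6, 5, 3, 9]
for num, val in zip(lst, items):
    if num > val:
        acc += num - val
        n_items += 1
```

Let's trace through this code step by step.

Initialize: acc = 0
Initialize: n_items = 0
Initialize: lst = [2, 2, 3, 9, 3]
Initialize: items = [2, 6, 5, 3, 9]
Entering loop: for num, val in zip(lst, items):

After execution: acc = 6
6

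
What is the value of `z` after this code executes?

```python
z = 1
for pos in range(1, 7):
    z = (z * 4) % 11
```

Let's trace through this code step by step.

Initialize: z = 1
Entering loop: for pos in range(1, 7):

After execution: z = 4
4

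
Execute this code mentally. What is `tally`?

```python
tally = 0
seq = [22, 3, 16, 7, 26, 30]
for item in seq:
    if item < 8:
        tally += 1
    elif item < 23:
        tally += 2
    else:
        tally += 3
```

Let's trace through this code step by step.

Initialize: tally = 0
Initialize: seq = [22, 3, 16, 7, 26, 30]
Entering loop: for item in seq:

After execution: tally = 12
12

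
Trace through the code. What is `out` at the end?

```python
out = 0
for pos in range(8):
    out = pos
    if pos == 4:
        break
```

Let's trace through this code step by step.

Initialize: out = 0
Entering loop: for pos in range(8):

After execution: out = 4
4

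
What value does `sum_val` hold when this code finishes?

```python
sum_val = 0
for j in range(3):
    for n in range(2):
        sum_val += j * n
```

Let's trace through this code step by step.

Initialize: sum_val = 0
Entering loop: for j in range(3):

After execution: sum_val = 3
3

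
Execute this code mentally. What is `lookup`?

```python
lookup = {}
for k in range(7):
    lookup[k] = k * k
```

Let's trace through this code step by step.

Initialize: lookup = {}
Entering loop: for k in range(7):

After execution: lookup = {0: 0, 1: 1, 2: 4, 3: 9, 4: 16, 5: 25, 6: 36}
{0: 0, 1: 1, 2: 4, 3: 9, 4: 16, 5: 25, 6: 36}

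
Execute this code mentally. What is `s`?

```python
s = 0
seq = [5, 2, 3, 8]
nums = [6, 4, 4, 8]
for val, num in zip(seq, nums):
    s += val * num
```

Let's trace through this code step by step.

Initialize: s = 0
Initialize: seq = [5, 2, 3, 8]
Initialize: nums = [6, 4, 4, 8]
Entering loop: for val, num in zip(seq, nums):

After execution: s = 114
114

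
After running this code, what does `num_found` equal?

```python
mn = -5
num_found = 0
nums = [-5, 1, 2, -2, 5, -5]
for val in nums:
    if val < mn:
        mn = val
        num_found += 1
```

Let's trace through this code step by step.

Initialize: mn = -5
Initialize: num_found = 0
Initialize: nums = [-5, 1, 2, -2, 5, -5]
Entering loop: for val in nums:

After execution: num_found = 0
0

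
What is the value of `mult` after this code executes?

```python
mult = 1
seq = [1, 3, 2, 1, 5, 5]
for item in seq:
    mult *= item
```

Let's trace through this code step by step.

Initialize: mult = 1
Initialize: seq = [1, 3, 2, 1, 5, 5]
Entering loop: for item in seq:

After execution: mult = 150
150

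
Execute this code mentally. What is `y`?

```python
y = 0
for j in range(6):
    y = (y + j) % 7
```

Let's trace through this code step by step.

Initialize: y = 0
Entering loop: for j in range(6):

After execution: y = 1
1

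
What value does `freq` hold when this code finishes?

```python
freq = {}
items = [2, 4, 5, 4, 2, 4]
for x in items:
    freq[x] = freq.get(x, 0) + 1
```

Let's trace through this code step by step.

Initialize: freq = {}
Initialize: items = [2, 4, 5, 4, 2, 4]
Entering loop: for x in items:

After execution: freq = {2: 2, 4: 3, 5: 1}
{2: 2, 4: 3, 5: 1}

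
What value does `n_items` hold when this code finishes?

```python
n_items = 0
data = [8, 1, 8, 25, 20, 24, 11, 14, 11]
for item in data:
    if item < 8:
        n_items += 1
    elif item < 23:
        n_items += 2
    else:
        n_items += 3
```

Let's trace through this code step by step.

Initialize: n_items = 0
Initialize: data = [8, 1, 8, 25, 20, 24, 11, 14, 11]
Entering loop: for item in data:

After execution: n_items = 19
19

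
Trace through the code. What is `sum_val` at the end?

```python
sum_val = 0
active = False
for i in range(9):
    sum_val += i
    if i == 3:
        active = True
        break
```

Let's trace through this code step by step.

Initialize: sum_val = 0
Initialize: active = False
Entering loop: for i in range(9):

After execution: sum_val = 6
6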